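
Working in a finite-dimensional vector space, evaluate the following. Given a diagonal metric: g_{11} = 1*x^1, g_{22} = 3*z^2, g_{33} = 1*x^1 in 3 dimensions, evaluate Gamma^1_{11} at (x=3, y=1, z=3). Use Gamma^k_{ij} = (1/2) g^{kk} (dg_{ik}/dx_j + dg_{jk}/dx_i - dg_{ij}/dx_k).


For a diagonal metric, Gamma^k_{ij} = (1/2) g^{kk} (dg_{ik}/dx_j + dg_{jk}/dx_i - dg_{ij}/dx_k).
The metric is diagonal, so g_{ab} = 0 for a != b.
At the given point: g_{11} = 3, g_{22} = 27, g_{33} = 3
g^{11} = 1/3
dg_{11}/dx_1 = dg_{11}/dx_1 = 1
dg_{11}/dx_1 = dg_{11}/dx_1 = 1
dg_{11}/dx_1 = dg_{11}/dx_1 = 1
Numerator = 1 + 1 - 1 = 1
Gamma^1_{11} = 1 / (2 * 3) = 1/6

1/6


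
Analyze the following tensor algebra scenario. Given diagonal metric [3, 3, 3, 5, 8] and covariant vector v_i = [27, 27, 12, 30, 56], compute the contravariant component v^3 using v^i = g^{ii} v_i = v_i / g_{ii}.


To raise an index with a diagonal metric: v^i = v_i / g_{ii}.
For index 3: v_3 = 12, g_{33} = 3
v^3 = 12 / 3 = 4

4


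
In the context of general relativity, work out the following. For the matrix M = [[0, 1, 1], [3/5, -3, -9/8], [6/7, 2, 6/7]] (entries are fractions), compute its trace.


The trace is the sum of diagonal entries.
Diagonal: M[1,1] = 0, M[2,2] = -3, M[3,3] = 6/7
Tr(M) = 0 + -3 + 6/7
Computing step by step:
After adding M[1,1]: 0
After adding M[2,2]: -3
After adding M[3,3]: -15/7
Tr(M) = -15/7

-15/7


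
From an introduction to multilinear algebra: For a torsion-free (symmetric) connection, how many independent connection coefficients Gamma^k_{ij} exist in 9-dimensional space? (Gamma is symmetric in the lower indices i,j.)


Christoffel symbols Gamma^k_{ij} are symmetric in i,j, so there are d * d(d+1)/2 independent symbols.
d = 9
d(d+1)/2 = 9 * 10 / 2 = 45
Total = 9 * 45 = 405

405


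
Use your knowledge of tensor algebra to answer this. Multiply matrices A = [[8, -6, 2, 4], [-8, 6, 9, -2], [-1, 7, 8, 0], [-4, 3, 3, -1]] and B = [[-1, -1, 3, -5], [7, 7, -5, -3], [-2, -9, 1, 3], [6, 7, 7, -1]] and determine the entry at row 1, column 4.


(AB)_{ij} = sum_k A_{ik} B_{kj}.
For i=1, j=4:
A_{11} * B_{14} = 8 * -5 = -40
A_{12} * B_{24} = -6 * -3 = 18
A_{13} * B_{34} = 2 * 3 = 6
A_{14} * B_{44} = 4 * -1 = -4
Sum = -40 + 18 + 6 + -4 = -20

-20


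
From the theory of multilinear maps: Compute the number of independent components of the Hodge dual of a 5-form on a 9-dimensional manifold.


The Hodge dual of a p-form on an n-dimensional manifold is an (n-p)-form.
n = 9, p = 5, so dual degree = 9 - 5 = 4
The number of components is C(n, n-p) = C(9, 4) = 126

126


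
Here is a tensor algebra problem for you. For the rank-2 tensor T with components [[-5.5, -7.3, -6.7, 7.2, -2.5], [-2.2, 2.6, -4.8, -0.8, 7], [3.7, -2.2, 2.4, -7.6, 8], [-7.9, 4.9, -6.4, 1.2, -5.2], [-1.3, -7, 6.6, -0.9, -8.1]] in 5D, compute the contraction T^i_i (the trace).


The contraction (trace) of a rank-2 tensor is the sum of its diagonal elements.
Diagonal entries: A[1,1] = -5.5, A[2,2] = 2.6, A[3,3] = 2.4, A[4,4] = 1.2, A[5,5] = -8.1
Tr(A) = -5.5 + 2.6 + 2.4 + 1.2 + -8.1 = -7.4

-7.4


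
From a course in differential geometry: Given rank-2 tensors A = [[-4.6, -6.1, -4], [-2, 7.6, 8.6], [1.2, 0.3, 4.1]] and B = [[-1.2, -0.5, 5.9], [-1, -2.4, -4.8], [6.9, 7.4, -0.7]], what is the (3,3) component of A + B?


Tensor addition is component-wise: (A + B)_{ij} = A_{ij} + B_{ij}.
A_{33} = 4.1
B_{33} = -0.7
(A + B)_{33} = 4.1 + -0.7 = 3.4

3.4


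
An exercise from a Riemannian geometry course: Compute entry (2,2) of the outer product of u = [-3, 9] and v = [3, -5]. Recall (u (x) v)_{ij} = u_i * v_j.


The outer product entry T_{ij} = u_i * v_j.
We need i=2, j=2.
u_2 = 9, v_2 = -5
T_{2,2} = 9 * -5 = -45

-45


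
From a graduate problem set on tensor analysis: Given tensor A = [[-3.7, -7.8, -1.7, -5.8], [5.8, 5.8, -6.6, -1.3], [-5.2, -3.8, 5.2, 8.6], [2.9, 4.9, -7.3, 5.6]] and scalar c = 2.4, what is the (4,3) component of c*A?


Scalar multiplication: (cA)_{ij} = c * A_{ij}.
c = 2.4
A_{43} = -7.3
(cA)_{43} = 2.4 * -7.3 = -17.52

-17.52


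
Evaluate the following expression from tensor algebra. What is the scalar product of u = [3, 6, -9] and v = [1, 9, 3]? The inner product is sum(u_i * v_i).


The inner product u . v = sum of u_i * v_i.
Term-by-term: 3 * 1, 6 * 9, -9 * 3
Products: 3, 54, -27
Sum = 3 + 54 + -27 = 30

30


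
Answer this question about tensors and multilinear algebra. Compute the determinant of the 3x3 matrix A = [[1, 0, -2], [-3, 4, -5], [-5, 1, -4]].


Expanding along the first row, det(A) = a11*M_11 - a12*M_12 + a13*M_13, where M_1j is the (1,j) minor.
Minor M_11 = 4*-4 - -5*1 = -11
Minor M_12 = -3*-4 - -5*-5 = -13
Minor M_13 = -3*1 - 4*-5 = 17
det = 1*(-11) - 0*(-13) + -2*(17)
    = -11 - 0 + -34
    = -45

-45


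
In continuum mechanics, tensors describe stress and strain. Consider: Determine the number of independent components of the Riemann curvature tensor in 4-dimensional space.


The Riemann tensor in d dimensions has d^2(d^2 - 1)/12 independent components.
d = 4, so d^2 = 16
d^2 - 1 = 15
d^2(d^2 - 1) = 16 * 15 = 240
Divide by 12: 240 / 12 = 20

20


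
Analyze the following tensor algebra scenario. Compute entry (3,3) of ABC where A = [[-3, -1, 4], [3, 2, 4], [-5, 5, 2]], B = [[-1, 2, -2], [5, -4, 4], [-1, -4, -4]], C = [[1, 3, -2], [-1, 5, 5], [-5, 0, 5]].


(ABC)_{33} = sum_m (AB)_{3m} C_{m3}. First compute row 3 of AB.
(AB)_{31} = -5*-1 + 5*5 + 2*-1 = 28
(AB)_{32} = -5*2 + 5*-4 + 2*-4 = -38
(AB)_{33} = -5*-2 + 5*4 + 2*-4 = 22
Now contract with column 3 of C:
(AB)_{31} * C_{13} = 28 * -2 = -56
(AB)_{32} * C_{23} = -38 * 5 = -190
(AB)_{33} * C_{33} = 22 * 5 = 110
(ABC)_{33} = -56 + -190 + 110 = -136

-136


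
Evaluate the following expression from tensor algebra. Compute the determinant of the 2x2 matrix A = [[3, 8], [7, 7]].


For a 2x2 matrix [[a, b], [c, d]], det = a*d - b*c.
a = 3, b = 8, c = 7, d = 7
a*d = 3 * 7 = 21
b*c = 8 * 7 = 56
det = 21 - 56 = -35

-35


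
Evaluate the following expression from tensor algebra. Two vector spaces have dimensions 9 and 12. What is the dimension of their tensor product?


The dimension of a tensor product is the product of dimensions.
dim(V) = 9, dim(W) = 12
dim(V (x) W) = 9 * 12 = 108

108


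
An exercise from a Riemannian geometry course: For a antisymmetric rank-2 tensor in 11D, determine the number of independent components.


A antisymmetric rank-2 tensor in d dimensions has d(d-1)/2 independent components.
d = 11
d(d-1)/2 = 11 * 10 / 2 = 110 / 2 = 55

55


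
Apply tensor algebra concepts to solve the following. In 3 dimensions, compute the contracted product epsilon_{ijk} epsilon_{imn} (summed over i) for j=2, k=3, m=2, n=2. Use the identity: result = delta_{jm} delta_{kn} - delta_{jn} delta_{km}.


Using the identity: epsilon_{ijk} epsilon_{imn} = delta_{jm} delta_{kn} - delta_{jn} delta_{km}.
delta_{22} = 1
delta_{32} = 0
delta_{22} = 1
delta_{32} = 0
Result = 1 * 0 - 1 * 0 = 0 - 0 = 0

0


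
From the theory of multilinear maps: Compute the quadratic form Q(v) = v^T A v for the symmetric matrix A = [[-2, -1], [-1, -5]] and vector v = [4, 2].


First compute Av:
(Av)_1 = -2*4 + -1*2 = -10
(Av)_2 = -1*4 + -5*2 = -14
Av = [-10, -14]
Then v^T (Av) = 4*-10 + 2*-14
= -40 + -28 = -68

-68


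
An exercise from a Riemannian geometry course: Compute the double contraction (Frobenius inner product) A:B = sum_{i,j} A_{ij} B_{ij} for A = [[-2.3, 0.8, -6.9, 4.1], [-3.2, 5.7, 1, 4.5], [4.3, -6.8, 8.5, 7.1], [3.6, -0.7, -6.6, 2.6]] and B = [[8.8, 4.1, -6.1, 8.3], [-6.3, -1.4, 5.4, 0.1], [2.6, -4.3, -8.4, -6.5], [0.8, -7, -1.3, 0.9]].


A:B = sum over all i,j of A_{ij} * B_{ij}.
Row 1: -2.3*8.8=-20.24, 0.8*4.1=3.28, -6.9*-6.1=42.09, 4.1*8.3=34.03 => row sum = 59.16
Row 2: -3.2*-6.3=20.16, 5.7*-1.4=-7.98, 1*5.4=5.4, 4.5*0.1=0.45 => row sum = 18.03
Row 3: 4.3*2.6=11.18, -6.8*-4.3=29.24, 8.5*-8.4=-71.4, 7.1*-6.5=-46.15 => row sum = -77.13
Row 4: 3.6*0.8=2.88, -0.7*-7=4.9, -6.6*-1.3=8.58, 2.6*0.9=2.34 => row sum = 18.7
Total = 59.16 + 18.03 + -77.13 + 18.7 = 18.76

18.76


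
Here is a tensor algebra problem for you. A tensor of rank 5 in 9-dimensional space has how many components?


The number of components of a rank-r tensor in d dimensions is d^r.
Here d = 9 and r = 5.
9^5 = 59049

59049


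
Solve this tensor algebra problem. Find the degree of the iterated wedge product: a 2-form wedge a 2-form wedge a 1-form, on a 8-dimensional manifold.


The degree of a wedge product is the sum of the degrees of the individual forms.
Degrees: 2, 2, 1
Total degree = 2 + 2 + 1 = 5

5


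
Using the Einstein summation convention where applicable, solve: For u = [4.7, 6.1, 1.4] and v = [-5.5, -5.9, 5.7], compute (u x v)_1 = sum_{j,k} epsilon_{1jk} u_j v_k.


(u x v)_1 = sum_{j,k} epsilon_{1jk} u_j v_k. Only permutations of (1,2,3) contribute; the two non-zero terms are:
eps_{123} u_2 v_3 = 1 * 6.1 * 5.7 = 34.77
eps_{132} u_3 v_2 = -1 * 1.4 * -5.9 = 8.26
(u x v)_1 = 43.03

43.03


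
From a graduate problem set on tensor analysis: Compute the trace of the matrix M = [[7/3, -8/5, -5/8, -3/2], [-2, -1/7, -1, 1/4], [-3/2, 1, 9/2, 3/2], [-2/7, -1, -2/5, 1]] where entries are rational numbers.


The trace is the sum of diagonal entries.
Diagonal: M[1,1] = 7/3, M[2,2] = -1/7, M[3,3] = 9/2, M[4,4] = 1
Tr(M) = 7/3 + -1/7 + 9/2 + 1
Computing step by step:
After adding M[1,1]: 7/3
After adding M[2,2]: 46/21
After adding M[3,3]: 281/42
After adding M[4,4]: 323/42
Tr(M) = 323/42

323/42


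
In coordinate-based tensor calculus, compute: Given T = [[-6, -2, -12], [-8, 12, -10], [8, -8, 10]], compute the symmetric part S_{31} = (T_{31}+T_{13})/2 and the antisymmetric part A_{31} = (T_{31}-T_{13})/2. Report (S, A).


T_{31} = 8
T_{13} = -12
S_{31} = (8 + -12)/2 = -4/2 = -2
A_{31} = (8 - -12)/2 = 20/2 = 10
Check: S + A = -2 + 10 = 8 = T_{31}.

(-2, 10)


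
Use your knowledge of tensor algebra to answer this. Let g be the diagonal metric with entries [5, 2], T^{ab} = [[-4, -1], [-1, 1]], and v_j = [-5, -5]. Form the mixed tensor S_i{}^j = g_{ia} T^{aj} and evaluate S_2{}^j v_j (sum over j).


Step 1: lower the first index. For a diagonal metric, g_{ia} T^{aj} = g_{ii} T^{ij} (no sum on i).
g_{22} = 2
S_2{}^1 = 2 * T^{21} = 2 * -1 = -2
S_2{}^2 = 2 * T^{22} = 2 * 1 = 2
Step 2: contract S_2{}^j with v_j.
S_2{}^1 * v_1 = -2 * -5 = 10
S_2{}^2 * v_2 = 2 * -5 = -10
Result = 10 + -10 = 0

0


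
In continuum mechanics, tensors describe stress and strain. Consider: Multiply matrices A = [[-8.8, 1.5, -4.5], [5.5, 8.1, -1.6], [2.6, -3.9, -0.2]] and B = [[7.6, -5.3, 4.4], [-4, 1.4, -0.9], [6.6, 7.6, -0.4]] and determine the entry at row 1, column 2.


(AB)_{ij} = sum_k A_{ik} B_{kj}.
For i=1, j=2:
A_{11} * B_{12} = -8.8 * -5.3 = 46.64
A_{12} * B_{22} = 1.5 * 1.4 = 2.1
A_{13} * B_{32} = -4.5 * 7.6 = -34.2
Sum = 46.64 + 2.1 + -34.2 = 14.54

14.54


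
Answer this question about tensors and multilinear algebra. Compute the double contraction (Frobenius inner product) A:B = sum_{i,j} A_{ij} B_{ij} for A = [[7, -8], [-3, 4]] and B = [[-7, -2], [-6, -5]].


A:B = sum over all i,j of A_{ij} * B_{ij}.
Row 1: 7*-7=-49, -8*-2=16 => row sum = -33
Row 2: -3*-6=18, 4*-5=-20 => row sum = -2
Total = -33 + -2 = -35

-35


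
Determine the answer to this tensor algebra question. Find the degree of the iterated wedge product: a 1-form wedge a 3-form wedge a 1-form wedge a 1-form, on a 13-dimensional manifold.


The degree of a wedge product is the sum of the degrees of the individual forms.
Degrees: 1, 3, 1, 1
Total degree = 1 + 3 + 1 + 1 = 6

6


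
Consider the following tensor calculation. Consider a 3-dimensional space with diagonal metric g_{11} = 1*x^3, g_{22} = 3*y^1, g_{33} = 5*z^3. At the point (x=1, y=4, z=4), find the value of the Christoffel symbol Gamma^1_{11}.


For a diagonal metric, Gamma^k_{ij} = (1/2) g^{kk} (dg_{ik}/dx_j + dg_{jk}/dx_i - dg_{ij}/dx_k).
The metric is diagonal, so g_{ab} = 0 for a != b.
At the given point: g_{11} = 1, g_{22} = 12, g_{33} = 320
g^{11} = 1/1
dg_{11}/dx_1 = dg_{11}/dx_1 = 3
dg_{11}/dx_1 = dg_{11}/dx_1 = 3
dg_{11}/dx_1 = dg_{11}/dx_1 = 3
Numerator = 3 + 3 - 3 = 3
Gamma^1_{11} = 3 / (2 * 1) = 3/2

3/2


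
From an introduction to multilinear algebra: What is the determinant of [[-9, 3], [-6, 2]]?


For a 2x2 matrix [[a, b], [c, d]], det = a*d - b*c.
a = -9, b = 3, c = -6, d = 2
a*d = -9 * 2 = -18
b*c = 3 * -6 = -18
det = -18 - -18 = 0

0


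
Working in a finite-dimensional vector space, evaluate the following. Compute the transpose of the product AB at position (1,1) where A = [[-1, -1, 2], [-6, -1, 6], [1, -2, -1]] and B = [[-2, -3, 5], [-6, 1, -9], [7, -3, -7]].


(AB)^T_{ij} = (AB)_{ji} = sum_k A_{jk} B_{ki}.
For i=1, j=1 we need (AB)_{11}:
A_{11} * B_{11} = -1 * -2 = 2
A_{12} * B_{21} = -1 * -6 = 6
A_{13} * B_{31} = 2 * 7 = 14
Sum = 2 + 6 + 14 = 22

22


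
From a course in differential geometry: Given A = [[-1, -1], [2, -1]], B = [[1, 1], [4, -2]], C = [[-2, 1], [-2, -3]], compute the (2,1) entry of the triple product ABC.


(ABC)_{21} = sum_m (AB)_{2m} C_{m1}. First compute row 2 of AB.
(AB)_{21} = 2*1 + -1*4 = -2
(AB)_{22} = 2*1 + -1*-2 = 4
Now contract with column 1 of C:
(AB)_{21} * C_{11} = -2 * -2 = 4
(AB)_{22} * C_{21} = 4 * -2 = -8
(ABC)_{21} = 4 + -8 = -4

-4


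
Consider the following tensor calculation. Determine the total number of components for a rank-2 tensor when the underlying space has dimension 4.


The number of components of a rank-r tensor in d dimensions is d^r.
Here d = 4 and r = 2.
4^2 = 16

16


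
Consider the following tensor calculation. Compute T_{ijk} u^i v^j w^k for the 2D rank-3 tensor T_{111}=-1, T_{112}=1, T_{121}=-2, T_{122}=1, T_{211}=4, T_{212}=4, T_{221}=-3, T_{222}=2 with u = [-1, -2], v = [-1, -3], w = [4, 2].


S = sum over i,j,k of T_{ijk} u_i v_j w_k. Expanding all 8 terms:
T_{111}*u_1*v_1*w_1 = -1*-1*-1*4 = -4  (running total: -4)
T_{112}*u_1*v_1*w_2 = 1*-1*-1*2 = 2  (running total: -2)
T_{121}*u_1*v_2*w_1 = -2*-1*-3*4 = -24  (running total: -26)
T_{122}*u_1*v_2*w_2 = 1*-1*-3*2 = 6  (running total: -20)
T_{211}*u_2*v_1*w_1 = 4*-2*-1*4 = 32  (running total: 12)
T_{212}*u_2*v_1*w_2 = 4*-2*-1*2 = 16  (running total: 28)
T_{221}*u_2*v_2*w_1 = -3*-2*-3*4 = -72  (running total: -44)
T_{222}*u_2*v_2*w_2 = 2*-2*-3*2 = 24  (running total: -20)
S = -20

-20


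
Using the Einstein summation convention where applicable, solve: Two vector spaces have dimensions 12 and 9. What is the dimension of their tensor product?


The dimension of a tensor product is the product of dimensions.
dim(V) = 12, dim(W) = 9
dim(V (x) W) = 12 * 9 = 108

108


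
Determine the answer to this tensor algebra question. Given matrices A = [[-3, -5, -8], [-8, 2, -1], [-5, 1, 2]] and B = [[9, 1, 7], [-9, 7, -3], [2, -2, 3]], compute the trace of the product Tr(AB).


Tr(AB) = sum_i (AB)_{ii} where (AB)_{ii} = sum_k A_{ik} B_{ki}.
(AB)_{11} = -3*9 + -5*-9 + -8*2 = 2
(AB)_{22} = -8*1 + 2*7 + -1*-2 = 8
(AB)_{33} = -5*7 + 1*-3 + 2*3 = -32
Tr(AB) = 2 + 8 + -32 = -22

-22


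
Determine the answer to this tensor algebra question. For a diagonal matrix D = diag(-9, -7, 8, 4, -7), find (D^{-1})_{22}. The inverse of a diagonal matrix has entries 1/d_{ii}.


For a diagonal matrix, the inverse has entries (D^{-1})_{ii} = 1/d_{ii}.
The diagonal entries are: d_{11} = -9, d_{22} = -7, d_{33} = 8, d_{44} = 4, d_{55} = -7
We need (D^{-1})_{22} = 1/d_{22} = 1/-7 = -1/7

-1/7


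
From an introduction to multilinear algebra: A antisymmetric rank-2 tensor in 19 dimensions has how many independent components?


A antisymmetric rank-2 tensor in d dimensions has d(d-1)/2 independent components.
d = 19
d(d-1)/2 = 19 * 18 / 2 = 342 / 2 = 171

171


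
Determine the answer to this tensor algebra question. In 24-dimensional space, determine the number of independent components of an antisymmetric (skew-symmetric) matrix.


An antisymmetric rank-2 tensor satisfies A_{ij} = -A_{ji}, so diagonal entries are zero.
The independent components are the upper-triangular entries: C(n, 2) = n(n-1)/2.
n = 24
C(24, 2) = 24 * 23 / 2 = 552 / 2 = 276

276


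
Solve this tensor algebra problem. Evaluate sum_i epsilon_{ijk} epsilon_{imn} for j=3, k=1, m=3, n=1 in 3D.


Using the identity: epsilon_{ijk} epsilon_{imn} = delta_{jm} delta_{kn} - delta_{jn} delta_{km}.
delta_{33} = 1
delta_{11} = 1
delta_{31} = 0
delta_{13} = 0
Result = 1 * 1 - 0 * 0 = 1 - 0 = 1

1


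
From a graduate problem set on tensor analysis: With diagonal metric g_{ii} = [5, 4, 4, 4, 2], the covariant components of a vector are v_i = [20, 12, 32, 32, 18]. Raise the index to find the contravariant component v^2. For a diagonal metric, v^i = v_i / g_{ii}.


To raise an index with a diagonal metric: v^i = v_i / g_{ii}.
For index 2: v_2 = 12, g_{22} = 4
v^2 = 12 / 4 = 3

3


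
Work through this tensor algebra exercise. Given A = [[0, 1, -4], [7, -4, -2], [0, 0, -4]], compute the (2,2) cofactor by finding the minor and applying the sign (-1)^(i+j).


To find cofactor C_{22}, delete row 2 and column 2.
The resulting 2x2 submatrix is: [[0, -4], [0, -4]]
Minor M_{22} = 0*-4 - -4*0
  = 0 - 0 = 0
Sign = (-1)^(2+2) = (-1)^4 = 1
Cofactor C_{22} = 1 * 0 = 0

0


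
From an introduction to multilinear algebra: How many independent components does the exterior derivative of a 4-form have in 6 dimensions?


The exterior derivative of a p-form is a (p+1)-form.
Its number of independent components is C(n, p+1).
n = 6, p+1 = 5
C(6, 5) = 6

6


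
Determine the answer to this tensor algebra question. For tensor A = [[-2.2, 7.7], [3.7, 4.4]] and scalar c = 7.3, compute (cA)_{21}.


Scalar multiplication: (cA)_{ij} = c * A_{ij}.
c = 7.3
A_{21} = 3.7
(cA)_{21} = 7.3 * 3.7 = 27.01

27.01


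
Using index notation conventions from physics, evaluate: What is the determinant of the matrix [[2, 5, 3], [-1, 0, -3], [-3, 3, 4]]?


Expanding along the first row, det(A) = a11*M_11 - a12*M_12 + a13*M_13, where M_1j is the (1,j) minor.
Minor M_11 = 0*4 - -3*3 = 9
Minor M_12 = -1*4 - -3*-3 = -13
Minor M_13 = -1*3 - 0*-3 = -3
det = 2*(9) - 5*(-13) + 3*(-3)
    = 18 - -65 + -9
    = 74

74


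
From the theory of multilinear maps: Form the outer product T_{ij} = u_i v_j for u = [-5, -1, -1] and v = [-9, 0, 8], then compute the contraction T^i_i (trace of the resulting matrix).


The outer product gives T_{ij} = u_i v_j.
The trace (contraction) is Tr(T) = sum_i T_{ii} = sum_i u_i v_i.
Diagonal entries:
T_{11} = u_1 * v_1 = -5 * -9 = 45
T_{22} = u_2 * v_2 = -1 * 0 = 0
T_{33} = u_3 * v_3 = -1 * 8 = -8
Tr(T) = 45 + 0 + -8 = 37

37


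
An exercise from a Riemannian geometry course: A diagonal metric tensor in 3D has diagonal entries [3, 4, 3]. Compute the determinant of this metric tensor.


For a diagonal metric, the determinant is the product of diagonal entries.
Diagonal entries: 3, 4, 3
det(g) = 3 * 4 * 3 = 36

36


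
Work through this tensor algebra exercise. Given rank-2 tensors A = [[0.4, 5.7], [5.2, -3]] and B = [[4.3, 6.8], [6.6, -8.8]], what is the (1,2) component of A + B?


Tensor addition is component-wise: (A + B)_{ij} = A_{ij} + B_{ij}.
A_{12} = 5.7
B_{12} = 6.8
(A + B)_{12} = 5.7 + 6.8 = 12.5

12.5


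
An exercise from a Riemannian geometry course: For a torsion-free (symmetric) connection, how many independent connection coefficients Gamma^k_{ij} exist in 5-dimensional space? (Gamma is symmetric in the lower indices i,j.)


Christoffel symbols Gamma^k_{ij} are symmetric in i,j, so there are d * d(d+1)/2 independent symbols.
d = 5
d(d+1)/2 = 5 * 6 / 2 = 15
Total = 5 * 15 = 75

75


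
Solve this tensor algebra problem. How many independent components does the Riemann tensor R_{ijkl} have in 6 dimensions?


The Riemann tensor in d dimensions has d^2(d^2 - 1)/12 independent components.
d = 6, so d^2 = 36
d^2 - 1 = 35
d^2(d^2 - 1) = 36 * 35 = 1260
Divide by 12: 1260 / 12 = 105

105


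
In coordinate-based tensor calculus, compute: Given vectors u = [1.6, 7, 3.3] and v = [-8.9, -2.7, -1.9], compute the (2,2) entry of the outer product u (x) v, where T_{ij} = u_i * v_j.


The outer product entry T_{ij} = u_i * v_j.
We need i=2, j=2.
u_2 = 7, v_2 = -2.7
T_{2,2} = 7 * -2.7 = -18.9

-18.9


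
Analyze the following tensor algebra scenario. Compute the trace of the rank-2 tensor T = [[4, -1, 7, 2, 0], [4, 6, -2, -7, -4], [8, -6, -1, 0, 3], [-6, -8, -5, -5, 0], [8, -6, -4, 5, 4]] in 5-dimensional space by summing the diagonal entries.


The contraction (trace) of a rank-2 tensor is the sum of its diagonal elements.
Diagonal entries: A[1,1] = 4, A[2,2] = 6, A[3,3] = -1, A[4,4] = -5, A[5,5] = 4
Tr(A) = 4 + 6 + -1 + -5 + 4 = 8

8


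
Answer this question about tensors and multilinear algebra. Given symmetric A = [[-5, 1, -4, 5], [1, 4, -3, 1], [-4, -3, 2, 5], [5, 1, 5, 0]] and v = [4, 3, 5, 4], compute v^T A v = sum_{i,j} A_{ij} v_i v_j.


First compute Av:
(Av)_1 = -5*4 + 1*3 + -4*5 + 5*4 = -17
(Av)_2 = 1*4 + 4*3 + -3*5 + 1*4 = 5
(Av)_3 = -4*4 + -3*3 + 2*5 + 5*4 = 5
(Av)_4 = 5*4 + 1*3 + 5*5 + 0*4 = 48
Av = [-17, 5, 5, 48]
Then v^T (Av) = 4*-17 + 3*5 + 5*5 + 4*48
= -68 + 15 + 25 + 192 = 164

164


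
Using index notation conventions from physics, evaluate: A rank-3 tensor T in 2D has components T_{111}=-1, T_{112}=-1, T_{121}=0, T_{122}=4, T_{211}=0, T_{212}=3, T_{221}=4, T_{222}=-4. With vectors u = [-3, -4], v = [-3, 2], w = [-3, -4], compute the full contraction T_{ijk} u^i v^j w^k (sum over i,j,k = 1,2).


S = sum over i,j,k of T_{ijk} u_i v_j w_k. Expanding all 8 terms:
T_{111}*u_1*v_1*w_1 = -1*-3*-3*-3 = 27  (running total: 27)
T_{112}*u_1*v_1*w_2 = -1*-3*-3*-4 = 36  (running total: 63)
T_{121}*u_1*v_2*w_1 = 0*-3*2*-3 = 0  (running total: 63)
T_{122}*u_1*v_2*w_2 = 4*-3*2*-4 = 96  (running total: 159)
T_{211}*u_2*v_1*w_1 = 0*-4*-3*-3 = 0  (running total: 159)
T_{212}*u_2*v_1*w_2 = 3*-4*-3*-4 = -144  (running total: 15)
T_{221}*u_2*v_2*w_1 = 4*-4*2*-3 = 96  (running total: 111)
T_{222}*u_2*v_2*w_2 = -4*-4*2*-4 = -128  (running total: -17)
S = -17

-17


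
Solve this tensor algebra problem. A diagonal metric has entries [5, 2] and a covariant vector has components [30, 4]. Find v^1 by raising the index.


To raise an index with a diagonal metric: v^i = v_i / g_{ii}.
For index 1: v_1 = 30, g_{11} = 5
v^1 = 30 / 5 = 6

6


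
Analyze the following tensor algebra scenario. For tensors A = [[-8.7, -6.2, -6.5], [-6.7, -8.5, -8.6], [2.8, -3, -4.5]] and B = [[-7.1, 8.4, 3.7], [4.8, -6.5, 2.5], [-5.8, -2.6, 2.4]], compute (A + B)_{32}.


Tensor addition is component-wise: (A + B)_{ij} = A_{ij} + B_{ij}.
A_{32} = -3
B_{32} = -2.6
(A + B)_{32} = -3 + -2.6 = -5.6

-5.6


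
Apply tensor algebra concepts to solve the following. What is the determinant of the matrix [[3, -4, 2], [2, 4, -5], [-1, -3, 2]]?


Expanding along the first row, det(A) = a11*M_11 - a12*M_12 + a13*M_13, where M_1j is the (1,j) minor.
Minor M_11 = 4*2 - -5*-3 = -7
Minor M_12 = 2*2 - -5*-1 = -1
Minor M_13 = 2*-3 - 4*-1 = -2
det = 3*(-7) - -4*(-1) + 2*(-2)
    = -21 - 4 + -4
    = -29

-29


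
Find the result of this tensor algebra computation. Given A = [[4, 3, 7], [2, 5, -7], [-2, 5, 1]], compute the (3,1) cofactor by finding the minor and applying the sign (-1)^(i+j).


To find cofactor C_{31}, delete row 3 and column 1.
The resulting 2x2 submatrix is: [[3, 7], [5, -7]]
Minor M_{31} = 3*-7 - 7*5
  = -21 - 35 = -56
Sign = (-1)^(3+1) = (-1)^4 = 1
Cofactor C_{31} = 1 * -56 = -56

-56


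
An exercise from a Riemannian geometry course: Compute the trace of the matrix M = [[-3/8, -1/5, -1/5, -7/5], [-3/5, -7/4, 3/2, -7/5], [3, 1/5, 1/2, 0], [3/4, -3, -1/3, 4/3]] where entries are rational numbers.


The trace is the sum of diagonal entries.
Diagonal: M[1,1] = -3/8, M[2,2] = -7/4, M[3,3] = 1/2, M[4,4] = 4/3
Tr(M) = -3/8 + -7/4 + 1/2 + 4/3
Computing step by step:
After adding M[1,1]: -3/8
After adding M[2,2]: -17/8
After adding M[3,3]: -13/8
After adding M[4,4]: -7/24
Tr(M) = -7/24

-7/24


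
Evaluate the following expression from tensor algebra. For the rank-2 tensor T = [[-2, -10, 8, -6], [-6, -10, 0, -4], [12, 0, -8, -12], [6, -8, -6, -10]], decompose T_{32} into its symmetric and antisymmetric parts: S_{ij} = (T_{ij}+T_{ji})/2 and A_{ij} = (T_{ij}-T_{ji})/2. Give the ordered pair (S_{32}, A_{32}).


T_{32} = 0
T_{23} = 0
S_{32} = (0 + 0)/2 = 0/2 = 0
A_{32} = (0 - 0)/2 = 0/2 = 0
Check: S + A = 0 + 0 = 0 = T_{32}.

(0, 0)


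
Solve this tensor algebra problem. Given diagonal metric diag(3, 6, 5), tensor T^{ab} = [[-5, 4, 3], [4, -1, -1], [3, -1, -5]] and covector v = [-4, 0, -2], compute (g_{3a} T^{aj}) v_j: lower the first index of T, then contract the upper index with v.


Step 1: lower the first index. For a diagonal metric, g_{ia} T^{aj} = g_{ii} T^{ij} (no sum on i).
g_{33} = 5
S_3{}^1 = 5 * T^{31} = 5 * 3 = 15
S_3{}^2 = 5 * T^{32} = 5 * -1 = -5
S_3{}^3 = 5 * T^{33} = 5 * -5 = -25
Step 2: contract S_3{}^j with v_j.
S_3{}^1 * v_1 = 15 * -4 = -60
S_3{}^2 * v_2 = -5 * 0 = 0
S_3{}^3 * v_3 = -25 * -2 = 50
Result = -60 + 0 + 50 = -10

-10


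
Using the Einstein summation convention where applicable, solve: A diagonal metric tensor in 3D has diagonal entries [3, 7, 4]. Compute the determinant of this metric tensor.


For a diagonal metric, the determinant is the product of diagonal entries.
Diagonal entries: 3, 7, 4
det(g) = 3 * 7 * 4 = 84

84


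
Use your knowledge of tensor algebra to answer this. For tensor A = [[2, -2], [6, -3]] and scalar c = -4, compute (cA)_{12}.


Scalar multiplication: (cA)_{ij} = c * A_{ij}.
c = -4
A_{12} = -2
(cA)_{12} = -4 * -2 = 8

8


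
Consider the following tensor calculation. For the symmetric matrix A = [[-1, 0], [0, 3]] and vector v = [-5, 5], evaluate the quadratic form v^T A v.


First compute Av:
(Av)_1 = -1*-5 + 0*5 = 5
(Av)_2 = 0*-5 + 3*5 = 15
Av = [5, 15]
Then v^T (Av) = -5*5 + 5*15
= -25 + 75 = 50

50


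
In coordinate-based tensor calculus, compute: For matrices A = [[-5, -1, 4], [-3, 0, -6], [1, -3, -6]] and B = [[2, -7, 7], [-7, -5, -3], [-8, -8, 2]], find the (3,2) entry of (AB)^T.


(AB)^T_{ij} = (AB)_{ji} = sum_k A_{jk} B_{ki}.
For i=3, j=2 we need (AB)_{23}:
A_{21} * B_{13} = -3 * 7 = -21
A_{22} * B_{23} = 0 * -3 = 0
A_{23} * B_{33} = -6 * 2 = -12
Sum = -21 + 0 + -12 = -33

-33


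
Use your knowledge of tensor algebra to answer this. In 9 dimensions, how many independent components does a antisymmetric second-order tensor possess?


A antisymmetric rank-2 tensor in d dimensions has d(d-1)/2 independent components.
d = 9
d(d-1)/2 = 9 * 8 / 2 = 72 / 2 = 36

36


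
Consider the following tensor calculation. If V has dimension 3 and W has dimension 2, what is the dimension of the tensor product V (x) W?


The dimension of a tensor product is the product of dimensions.
dim(V) = 3, dim(W) = 2
dim(V (x) W) = 3 * 2 = 6

6


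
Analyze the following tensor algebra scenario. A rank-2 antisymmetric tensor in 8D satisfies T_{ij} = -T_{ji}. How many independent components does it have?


An antisymmetric rank-2 tensor satisfies A_{ij} = -A_{ji}, so diagonal entries are zero.
The independent components are the upper-triangular entries: C(n, 2) = n(n-1)/2.
n = 8
C(8, 2) = 8 * 7 / 2 = 56 / 2 = 28

28


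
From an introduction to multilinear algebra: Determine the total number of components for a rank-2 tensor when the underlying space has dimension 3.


The number of components of a rank-r tensor in d dimensions is d^r.
Here d = 3 and r = 2.
3^2 = 9

9


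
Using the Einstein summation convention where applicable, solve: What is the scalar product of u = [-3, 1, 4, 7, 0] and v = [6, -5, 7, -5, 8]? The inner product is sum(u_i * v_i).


The inner product u . v = sum of u_i * v_i.
Term-by-term: -3 * 6, 1 * -5, 4 * 7, 7 * -5, 0 * 8
Products: -18, -5, 28, -35, 0
Sum = -18 + -5 + 28 + -35 + 0 = -30

-30


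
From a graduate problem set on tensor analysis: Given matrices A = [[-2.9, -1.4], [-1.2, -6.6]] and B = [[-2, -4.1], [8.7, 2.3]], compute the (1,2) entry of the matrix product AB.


(AB)_{ij} = sum_k A_{ik} B_{kj}.
For i=1, j=2:
A_{11} * B_{12} = -2.9 * -4.1 = 11.89
A_{12} * B_{22} = -1.4 * 2.3 = -3.22
Sum = 11.89 + -3.22 = 8.67

8.67


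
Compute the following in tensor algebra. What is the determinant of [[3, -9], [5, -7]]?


For a 2x2 matrix [[a, b], [c, d]], det = a*d - b*c.
a = 3, b = -9, c = 5, d = -7
a*d = 3 * -7 = -21
b*c = -9 * 5 = -45
det = -21 - -45 = 24

24


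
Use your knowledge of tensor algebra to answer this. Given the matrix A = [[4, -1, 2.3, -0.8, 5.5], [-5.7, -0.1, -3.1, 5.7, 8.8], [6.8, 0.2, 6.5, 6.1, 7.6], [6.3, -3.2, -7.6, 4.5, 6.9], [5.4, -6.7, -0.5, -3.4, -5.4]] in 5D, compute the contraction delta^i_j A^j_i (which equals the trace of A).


The contraction (trace) of a rank-2 tensor is the sum of its diagonal elements.
Diagonal entries: A[1,1] = 4, A[2,2] = -0.1, A[3,3] = 6.5, A[4,4] = 4.5, A[5,5] = -5.4
Tr(A) = 4 + -0.1 + 6.5 + 4.5 + -5.4 = 9.5

9.5


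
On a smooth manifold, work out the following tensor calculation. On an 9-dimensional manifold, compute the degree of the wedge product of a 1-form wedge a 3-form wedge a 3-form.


The degree of a wedge product is the sum of the degrees of the individual forms.
Degrees: 1, 3, 3
Total degree = 1 + 3 + 3 = 7

7


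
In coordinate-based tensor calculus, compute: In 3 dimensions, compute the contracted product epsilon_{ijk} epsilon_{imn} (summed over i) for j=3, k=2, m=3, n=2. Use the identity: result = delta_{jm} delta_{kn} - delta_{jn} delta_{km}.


Using the identity: epsilon_{ijk} epsilon_{imn} = delta_{jm} delta_{kn} - delta_{jn} delta_{km}.
delta_{33} = 1
delta_{22} = 1
delta_{32} = 0
delta_{23} = 0
Result = 1 * 1 - 0 * 0 = 1 - 0 = 1

1


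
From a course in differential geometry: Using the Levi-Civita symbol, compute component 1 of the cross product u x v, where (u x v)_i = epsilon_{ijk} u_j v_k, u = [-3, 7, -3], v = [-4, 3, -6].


(u x v)_1 = sum_{j,k} epsilon_{1jk} u_j v_k. Only permutations of (1,2,3) contribute; the two non-zero terms are:
eps_{123} u_2 v_3 = 1 * 7 * -6 = -42
eps_{132} u_3 v_2 = -1 * -3 * 3 = 9
(u x v)_1 = -33

-33


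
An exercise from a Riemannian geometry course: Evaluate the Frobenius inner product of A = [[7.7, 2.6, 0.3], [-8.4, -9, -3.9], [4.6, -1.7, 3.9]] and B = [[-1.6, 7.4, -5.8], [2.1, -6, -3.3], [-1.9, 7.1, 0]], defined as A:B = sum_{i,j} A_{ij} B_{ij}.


A:B = sum over all i,j of A_{ij} * B_{ij}.
Row 1: 7.7*-1.6=-12.32, 2.6*7.4=19.24, 0.3*-5.8=-1.74 => row sum = 5.18
Row 2: -8.4*2.1=-17.64, -9*-6=54, -3.9*-3.3=12.87 => row sum = 49.23
Row 3: 4.6*-1.9=-8.74, -1.7*7.1=-12.07, 3.9*0=0 => row sum = -20.81
Total = 5.18 + 49.23 + -20.81 = 33.6

33.6


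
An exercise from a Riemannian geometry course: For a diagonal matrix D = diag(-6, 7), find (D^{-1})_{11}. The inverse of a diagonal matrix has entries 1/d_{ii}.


For a diagonal matrix, the inverse has entries (D^{-1})_{ii} = 1/d_{ii}.
The diagonal entries are: d_{11} = -6, d_{22} = 7
We need (D^{-1})_{11} = 1/d_{11} = 1/-6 = -1/6

-1/6


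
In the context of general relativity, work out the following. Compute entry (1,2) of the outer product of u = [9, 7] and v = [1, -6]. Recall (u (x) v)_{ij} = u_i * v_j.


The outer product entry T_{ij} = u_i * v_j.
We need i=1, j=2.
u_1 = 9, v_2 = -6
T_{1,2} = 9 * -6 = -54

-54


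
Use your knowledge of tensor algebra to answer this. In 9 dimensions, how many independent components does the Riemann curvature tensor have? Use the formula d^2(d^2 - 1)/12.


The Riemann tensor in d dimensions has d^2(d^2 - 1)/12 independent components.
d = 9, so d^2 = 81
d^2 - 1 = 80
d^2(d^2 - 1) = 81 * 80 = 6480
Divide by 12: 6480 / 12 = 540

540


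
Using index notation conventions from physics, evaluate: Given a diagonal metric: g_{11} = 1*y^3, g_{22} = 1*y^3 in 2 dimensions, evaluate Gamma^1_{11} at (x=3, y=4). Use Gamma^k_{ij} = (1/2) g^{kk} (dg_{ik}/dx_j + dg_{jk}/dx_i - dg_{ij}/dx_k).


For a diagonal metric, Gamma^k_{ij} = (1/2) g^{kk} (dg_{ik}/dx_j + dg_{jk}/dx_i - dg_{ij}/dx_k).
The metric is diagonal, so g_{ab} = 0 for a != b.
At the given point: g_{11} = 64, g_{22} = 64
g^{11} = 1/64
dg_{11}/dx_1 = dg_{11}/dx_1 = 0
dg_{11}/dx_1 = dg_{11}/dx_1 = 0
dg_{11}/dx_1 = dg_{11}/dx_1 = 0
Numerator = 0 + 0 - 0 = 0
Gamma^1_{11} = 0 / (2 * 64) = 0

0


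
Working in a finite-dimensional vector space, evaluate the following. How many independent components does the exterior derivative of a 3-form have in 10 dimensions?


The exterior derivative of a p-form is a (p+1)-form.
Its number of independent components is C(n, p+1).
n = 10, p+1 = 4
C(10, 4) = 210

210


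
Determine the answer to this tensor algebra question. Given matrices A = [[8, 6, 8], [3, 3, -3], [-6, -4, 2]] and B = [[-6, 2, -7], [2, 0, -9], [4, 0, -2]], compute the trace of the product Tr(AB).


Tr(AB) = sum_i (AB)_{ii} where (AB)_{ii} = sum_k A_{ik} B_{ki}.
(AB)_{11} = 8*-6 + 6*2 + 8*4 = -4
(AB)_{22} = 3*2 + 3*0 + -3*0 = 6
(AB)_{33} = -6*-7 + -4*-9 + 2*-2 = 74
Tr(AB) = -4 + 6 + 74 = 76

76


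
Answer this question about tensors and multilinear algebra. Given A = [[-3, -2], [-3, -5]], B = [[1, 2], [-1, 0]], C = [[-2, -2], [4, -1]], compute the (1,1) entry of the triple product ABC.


(ABC)_{11} = sum_m (AB)_{1m} C_{m1}. First compute row 1 of AB.
(AB)_{11} = -3*1 + -2*-1 = -1
(AB)_{12} = -3*2 + -2*0 = -6
Now contract with column 1 of C:
(AB)_{11} * C_{11} = -1 * -2 = 2
(AB)_{12} * C_{21} = -6 * 4 = -24
(ABC)_{11} = 2 + -24 = -22

-22


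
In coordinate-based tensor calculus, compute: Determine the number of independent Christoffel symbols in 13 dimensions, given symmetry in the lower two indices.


Christoffel symbols Gamma^k_{ij} are symmetric in i,j, so there are d * d(d+1)/2 independent symbols.
d = 13
d(d+1)/2 = 13 * 14 / 2 = 91
Total = 13 * 91 = 1183

1183


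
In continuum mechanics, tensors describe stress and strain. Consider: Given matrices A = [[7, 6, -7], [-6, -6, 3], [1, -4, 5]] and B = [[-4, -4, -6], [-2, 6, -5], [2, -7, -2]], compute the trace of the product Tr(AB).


Tr(AB) = sum_i (AB)_{ii} where (AB)_{ii} = sum_k A_{ik} B_{ki}.
(AB)_{11} = 7*-4 + 6*-2 + -7*2 = -54
(AB)_{22} = -6*-4 + -6*6 + 3*-7 = -33
(AB)_{33} = 1*-6 + -4*-5 + 5*-2 = 4
Tr(AB) = -54 + -33 + 4 = -83

-83


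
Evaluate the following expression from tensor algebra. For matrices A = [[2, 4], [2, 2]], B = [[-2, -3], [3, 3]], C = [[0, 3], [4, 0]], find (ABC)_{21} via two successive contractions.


(ABC)_{21} = sum_m (AB)_{2m} C_{m1}. First compute row 2 of AB.
(AB)_{21} = 2*-2 + 2*3 = 2
(AB)_{22} = 2*-3 + 2*3 = 0
Now contract with column 1 of C:
(AB)_{21} * C_{11} = 2 * 0 = 0
(AB)_{22} * C_{21} = 0 * 4 = 0
(ABC)_{21} = 0 + 0 = 0

0


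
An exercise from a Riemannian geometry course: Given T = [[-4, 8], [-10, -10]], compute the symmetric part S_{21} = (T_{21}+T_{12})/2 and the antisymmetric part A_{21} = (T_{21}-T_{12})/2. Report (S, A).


T_{21} = -10
T_{12} = 8
S_{21} = (-10 + 8)/2 = -2/2 = -1
A_{21} = (-10 - 8)/2 = -18/2 = -9
Check: S + A = -1 + -9 = -10 = T_{21}.

(-1, -9)


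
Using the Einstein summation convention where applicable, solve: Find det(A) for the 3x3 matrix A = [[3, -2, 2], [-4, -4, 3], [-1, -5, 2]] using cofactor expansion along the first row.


Expanding along the first row, det(A) = a11*M_11 - a12*M_12 + a13*M_13, where M_1j is the (1,j) minor.
Minor M_11 = -4*2 - 3*-5 = 7
Minor M_12 = -4*2 - 3*-1 = -5
Minor M_13 = -4*-5 - -4*-1 = 16
det = 3*(7) - -2*(-5) + 2*(16)
    = 21 - 10 + 32
    = 43

43


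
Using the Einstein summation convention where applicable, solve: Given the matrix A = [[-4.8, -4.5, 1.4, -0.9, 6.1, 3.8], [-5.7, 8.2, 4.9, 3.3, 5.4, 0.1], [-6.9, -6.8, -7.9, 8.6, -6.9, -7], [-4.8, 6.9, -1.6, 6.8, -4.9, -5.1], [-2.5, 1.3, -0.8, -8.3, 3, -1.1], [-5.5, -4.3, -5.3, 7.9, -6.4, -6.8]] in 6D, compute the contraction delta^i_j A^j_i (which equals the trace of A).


The contraction (trace) of a rank-2 tensor is the sum of its diagonal elements.
Diagonal entries: A[1,1] = -4.8, A[2,2] = 8.2, A[3,3] = -7.9, A[4,4] = 6.8, A[5,5] = 3, A[6,6] = -6.8
Tr(A) = -4.8 + 8.2 + -7.9 + 6.8 + 3 + -6.8 = -1.5

-1.5


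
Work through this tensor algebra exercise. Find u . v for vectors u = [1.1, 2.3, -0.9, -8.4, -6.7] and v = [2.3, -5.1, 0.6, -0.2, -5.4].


The inner product u . v = sum of u_i * v_i.
Term-by-term: 1.1 * 2.3, 2.3 * -5.1, -0.9 * 0.6, -8.4 * -0.2, -6.7 * -5.4
Products: 2.53, -11.73, -0.54, 1.68, 36.18
Sum = 2.53 + -11.73 + -0.54 + 1.68 + 36.18 = 28.12

28.12


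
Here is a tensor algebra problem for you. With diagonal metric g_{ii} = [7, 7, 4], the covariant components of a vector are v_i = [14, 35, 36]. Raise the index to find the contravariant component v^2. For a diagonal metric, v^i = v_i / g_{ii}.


To raise an index with a diagonal metric: v^i = v_i / g_{ii}.
For index 2: v_2 = 35, g_{22} = 7
v^2 = 35 / 7 = 5

5


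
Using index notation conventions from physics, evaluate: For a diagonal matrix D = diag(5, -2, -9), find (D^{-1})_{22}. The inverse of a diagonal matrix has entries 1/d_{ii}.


For a diagonal matrix, the inverse has entries (D^{-1})_{ii} = 1/d_{ii}.
The diagonal entries are: d_{11} = 5, d_{22} = -2, d_{33} = -9
We need (D^{-1})_{22} = 1/d_{22} = 1/-2 = -1/2

-1/2


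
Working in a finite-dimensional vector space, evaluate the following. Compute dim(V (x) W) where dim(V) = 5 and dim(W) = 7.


The dimension of a tensor product is the product of dimensions.
dim(V) = 5, dim(W) = 7
dim(V (x) W) = 5 * 7 = 35

35


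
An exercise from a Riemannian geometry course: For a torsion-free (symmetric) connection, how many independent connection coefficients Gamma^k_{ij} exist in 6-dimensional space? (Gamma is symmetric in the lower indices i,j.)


Christoffel symbols Gamma^k_{ij} are symmetric in i,j, so there are d * d(d+1)/2 independent symbols.
d = 6
d(d+1)/2 = 6 * 7 / 2 = 21
Total = 6 * 21 = 126

126


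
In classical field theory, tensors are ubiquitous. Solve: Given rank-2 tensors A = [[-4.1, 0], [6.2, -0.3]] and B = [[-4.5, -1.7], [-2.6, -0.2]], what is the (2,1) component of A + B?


Tensor addition is component-wise: (A + B)_{ij} = A_{ij} + B_{ij}.
A_{21} = 6.2
B_{21} = -2.6
(A + B)_{21} = 6.2 + -2.6 = 3.6

3.6


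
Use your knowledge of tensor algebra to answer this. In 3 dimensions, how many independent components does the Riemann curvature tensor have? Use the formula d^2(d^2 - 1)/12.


The Riemann tensor in d dimensions has d^2(d^2 - 1)/12 independent components.
d = 3, so d^2 = 9
d^2 - 1 = 8
d^2(d^2 - 1) = 9 * 8 = 72
Divide by 12: 72 / 12 = 6

6


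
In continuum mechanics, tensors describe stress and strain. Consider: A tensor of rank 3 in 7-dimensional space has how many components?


The number of components of a rank-r tensor in d dimensions is d^r.
Here d = 7 and r = 3.
7^3 = 343

343


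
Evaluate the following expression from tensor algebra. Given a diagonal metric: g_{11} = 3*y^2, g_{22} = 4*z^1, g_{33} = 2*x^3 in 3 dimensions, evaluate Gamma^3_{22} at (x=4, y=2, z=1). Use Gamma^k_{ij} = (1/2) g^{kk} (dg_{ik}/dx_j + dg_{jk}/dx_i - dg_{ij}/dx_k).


For a diagonal metric, Gamma^k_{ij} = (1/2) g^{kk} (dg_{ik}/dx_j + dg_{jk}/dx_i - dg_{ij}/dx_k).
The metric is diagonal, so g_{ab} = 0 for a != b.
At the given point: g_{11} = 12, g_{22} = 4, g_{33} = 128
g^{33} = 1/128
dg_{23}/dx_2 = 0 (off-diagonal)
dg_{23}/dx_2 = 0 (off-diagonal)
dg_{22}/dx_3 = dg_{22}/dx_3 = 4
Numerator = 0 + 0 - 4 = -4
Gamma^3_{22} = -4 / (2 * 128) = -1/64

-1/64


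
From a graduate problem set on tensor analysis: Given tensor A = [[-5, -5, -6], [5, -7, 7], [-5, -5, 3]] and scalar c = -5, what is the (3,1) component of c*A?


Scalar multiplication: (cA)_{ij} = c * A_{ij}.
c = -5
A_{31} = -5
(cA)_{31} = -5 * -5 = 25

25


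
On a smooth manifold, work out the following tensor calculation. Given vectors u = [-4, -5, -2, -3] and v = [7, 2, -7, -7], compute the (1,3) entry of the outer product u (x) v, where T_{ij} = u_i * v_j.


The outer product entry T_{ij} = u_i * v_j.
We need i=1, j=3.
u_1 = -4, v_3 = -7
T_{1,3} = -4 * -7 = 28

28
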